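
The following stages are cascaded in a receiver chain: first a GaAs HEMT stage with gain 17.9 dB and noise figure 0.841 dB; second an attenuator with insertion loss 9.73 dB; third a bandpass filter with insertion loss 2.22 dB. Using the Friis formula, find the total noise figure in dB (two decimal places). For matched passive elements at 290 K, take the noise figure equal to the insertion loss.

Convert to linear (a loss of L dB is a gain of −L dB): F_i = 10^(NF_i/10), G_i = 10^(G_i,dB/10)
  Stage 1: F_1 = 10^(0.841/10) = 1.214, G_1 = 10^(17.9/10) = 61.66
  Stage 2: F_2 = 10^(9.73/10) = 9.397, G_2 = 10^(−9.73/10) = 0.1064
  Stage 3: F_3 = 10^(2.22/10) = 1.667, G_3 = 10^(−2.22/10) = 0.5998
Friis cascade:
  F = 1.214 + (9.397 − 1)/61.66 + (1.667 − 1)/6.561 = 1.452
NF = 10 log₁₀(1.452) = 1.62 dB

1.62 dB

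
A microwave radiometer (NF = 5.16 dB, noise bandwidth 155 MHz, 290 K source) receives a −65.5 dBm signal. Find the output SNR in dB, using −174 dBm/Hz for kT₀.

Noise floor: N = −174 + 10 log₁₀(B) + NF
10 log₁₀(1.55×10⁸) = 81.9 dB
N = −174 + 81.9 + 5.16 = −86.94 dBm
SNR = P_sig − N = −65.5 − (−86.94) = 21.44 dB → 21.4 dB

21.4 dB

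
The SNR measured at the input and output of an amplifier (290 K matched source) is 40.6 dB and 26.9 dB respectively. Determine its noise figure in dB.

13.7 dB

NF (dB) = SNR_in(dB) − SNR_out(dB) when the source is at T₀
NF = 40.6 − 26.9 = 13.7 dB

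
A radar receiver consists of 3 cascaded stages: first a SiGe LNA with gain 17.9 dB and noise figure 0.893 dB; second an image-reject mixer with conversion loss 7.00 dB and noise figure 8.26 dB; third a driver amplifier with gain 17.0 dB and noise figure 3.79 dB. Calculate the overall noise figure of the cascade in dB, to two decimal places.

1.57 dB

Convert to linear (a loss of L dB is a gain of −L dB): F_i = 10^(NF_i/10), G_i = 10^(G_i,dB/10)
  Stage 1: F_1 = 10^(0.893/10) = 1.228, G_1 = 10^(17.9/10) = 61.66
  Stage 2: F_2 = 10^(8.26/10) = 6.699, G_2 = 10^(−7.00/10) = 0.1995
  Stage 3: F_3 = 10^(3.79/10) = 2.393, G_3 = 10^(17.0/10) = 50.12
Friis cascade:
  F = 1.228 + (6.699 − 1)/61.66 + (2.393 − 1)/12.30 = 1.434
NF = 10 log₁₀(1.434) = 1.57 dB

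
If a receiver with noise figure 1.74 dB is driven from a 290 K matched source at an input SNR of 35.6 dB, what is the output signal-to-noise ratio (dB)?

By definition F = SNR_in/SNR_out, so in dB: SNR_out = SNR_in − NF
SNR_out = 35.6 − 1.74 = 33.86 dB

33.86 dB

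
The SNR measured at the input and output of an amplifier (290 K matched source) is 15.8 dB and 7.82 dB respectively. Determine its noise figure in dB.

7.98 dB

NF (dB) = SNR_in(dB) − SNR_out(dB) when the source is at T₀
NF = 15.8 − 7.82 = 7.98 dB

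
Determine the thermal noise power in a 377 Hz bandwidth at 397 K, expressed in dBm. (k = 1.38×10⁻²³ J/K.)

−146.8 dBm

P_n = kTB = 1.38×10⁻²³ × 397 × 3.77×10² = 2.07×10⁻¹⁸ W
In dBm: 10 log₁₀(2.07×10⁻¹⁸ / 10⁻³) = −146.8 dBm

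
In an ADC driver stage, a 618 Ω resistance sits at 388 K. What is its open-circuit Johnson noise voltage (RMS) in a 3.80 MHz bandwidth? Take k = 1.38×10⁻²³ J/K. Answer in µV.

7.09 µV

V_n = √(4kTRB)
4kTRB = 4 × 1.38×10⁻²³ × 388 × 6.18×10² × 3.80×10⁶ = 5.03×10⁻¹¹ V²
V_n = √(5.03×10⁻¹¹) = 7.09×10⁻⁶ V = 7.09 µV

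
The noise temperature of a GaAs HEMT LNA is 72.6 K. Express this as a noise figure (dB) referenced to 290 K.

0.970 dB

F = 1 + T_e/T₀ = 1 + 72.6/290 = 1.25034
NF = 10 log₁₀(1.25034) = 0.970 dB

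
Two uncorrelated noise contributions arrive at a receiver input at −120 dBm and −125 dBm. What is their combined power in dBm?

Convert to linear, add, convert back:
P₁ = 1.00×10⁻¹⁵ W, P₂ = 3.16×10⁻¹⁶ W
P_tot = 1.32×10⁻¹⁵ W → 10 log₁₀(P_tot / 10⁻³) = −118.8 dBm

−118.8 dBm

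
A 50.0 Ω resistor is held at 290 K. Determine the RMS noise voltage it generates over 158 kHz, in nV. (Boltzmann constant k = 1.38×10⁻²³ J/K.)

356 nV

V_n = √(4kTRB)
4kTRB = 4 × 1.38×10⁻²³ × 290 × 5.00×10¹ × 1.58×10⁵ = 1.26×10⁻¹³ V²
V_n = √(1.26×10⁻¹³) = 3.56×10⁻⁷ V = 356 nV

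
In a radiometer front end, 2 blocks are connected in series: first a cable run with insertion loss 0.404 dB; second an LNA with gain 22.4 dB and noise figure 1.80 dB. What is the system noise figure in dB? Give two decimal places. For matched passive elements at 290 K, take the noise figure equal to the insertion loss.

2.20 dB

Convert to linear (a loss of L dB is a gain of −L dB): F_i = 10^(NF_i/10), G_i = 10^(G_i,dB/10)
  Stage 1: F_1 = 10^(0.404/10) = 1.097, G_1 = 10^(−0.404/10) = 0.9112
  Stage 2: F_2 = 10^(1.80/10) = 1.514, G_2 = 10^(22.4/10) = 173.8
Friis cascade:
  F = 1.097 + (1.514 − 1)/0.9112 = 1.661
NF = 10 log₁₀(1.661) = 2.20 dB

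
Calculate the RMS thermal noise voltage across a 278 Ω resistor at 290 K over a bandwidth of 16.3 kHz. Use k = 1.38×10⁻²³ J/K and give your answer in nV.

269 nV

V_n = √(4kTRB)
4kTRB = 4 × 1.38×10⁻²³ × 290 × 2.78×10² × 1.63×10⁴ = 7.25×10⁻¹⁴ V²
V_n = √(7.25×10⁻¹⁴) = 2.69×10⁻⁷ V = 269 nV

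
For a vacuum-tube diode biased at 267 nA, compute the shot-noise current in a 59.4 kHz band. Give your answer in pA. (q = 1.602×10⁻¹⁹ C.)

71.3 pA

I_n = √(2qI·B)
2qI·B = 2 × 1.602×10⁻¹⁹ × 2.67×10⁻⁷ × 5.94×10⁴ = 5.08×10⁻²¹ A²
I_n = √(5.08×10⁻²¹) = 7.13×10⁻¹¹ A = 71.3 pA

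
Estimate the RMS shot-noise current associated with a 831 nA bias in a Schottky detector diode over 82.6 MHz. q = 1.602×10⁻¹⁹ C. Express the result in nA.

I_n = √(2qI·B)
2qI·B = 2 × 1.602×10⁻¹⁹ × 8.31×10⁻⁷ × 8.26×10⁷ = 2.20×10⁻¹⁷ A²
I_n = √(2.20×10⁻¹⁷) = 4.69×10⁻⁹ A = 4.69 nA

4.69 nA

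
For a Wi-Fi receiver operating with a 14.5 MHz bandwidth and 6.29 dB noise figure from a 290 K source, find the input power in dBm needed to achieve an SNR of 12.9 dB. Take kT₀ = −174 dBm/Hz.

−83.2 dBm

Sensitivity = −174 + 10 log₁₀(B) + NF + SNR_min
= −174 + 71.61 + 6.29 + 12.9
= −83.20 dBm → −83.2 dBm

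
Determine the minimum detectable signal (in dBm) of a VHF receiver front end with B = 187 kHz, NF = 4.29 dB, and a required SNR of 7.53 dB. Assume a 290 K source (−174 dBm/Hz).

Sensitivity = −174 + 10 log₁₀(B) + NF + SNR_min
= −174 + 52.72 + 4.29 + 7.53
= −109.46 dBm → −109.5 dBm

−109.5 dBm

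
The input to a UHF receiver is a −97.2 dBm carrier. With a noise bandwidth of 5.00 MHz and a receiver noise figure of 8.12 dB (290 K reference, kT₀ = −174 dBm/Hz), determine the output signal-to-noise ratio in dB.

1.7 dB

Noise floor: N = −174 + 10 log₁₀(B) + NF
10 log₁₀(5.00×10⁶) = 66.99 dB
N = −174 + 66.99 + 8.12 = −98.89 dBm
SNR = P_sig − N = −97.2 − (−98.89) = 1.69 dB → 1.7 dB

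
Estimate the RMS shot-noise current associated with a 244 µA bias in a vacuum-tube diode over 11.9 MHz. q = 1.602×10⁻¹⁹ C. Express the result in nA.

30.5 nA

I_n = √(2qI·B)
2qI·B = 2 × 1.602×10⁻¹⁹ × 2.44×10⁻⁴ × 1.19×10⁷ = 9.30×10⁻¹⁶ A²
I_n = √(9.30×10⁻¹⁶) = 3.05×10⁻⁸ A = 30.5 nA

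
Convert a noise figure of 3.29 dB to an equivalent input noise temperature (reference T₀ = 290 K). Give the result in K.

F = 10^(3.29/10) = 2.13304
T_e = (F − 1)·T₀ = (2.13304 − 1) × 290 = 329 K

329 K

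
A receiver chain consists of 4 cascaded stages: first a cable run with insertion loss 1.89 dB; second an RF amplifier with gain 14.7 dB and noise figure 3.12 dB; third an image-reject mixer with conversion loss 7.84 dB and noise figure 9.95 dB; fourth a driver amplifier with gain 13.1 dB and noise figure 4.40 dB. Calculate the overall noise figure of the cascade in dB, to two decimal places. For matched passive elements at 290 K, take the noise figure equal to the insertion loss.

6.23 dB

Convert to linear (a loss of L dB is a gain of −L dB): F_i = 10^(NF_i/10), G_i = 10^(G_i,dB/10)
  Stage 1: F_1 = 10^(1.89/10) = 1.545, G_1 = 10^(−1.89/10) = 0.6471
  Stage 2: F_2 = 10^(3.12/10) = 2.051, G_2 = 10^(14.7/10) = 29.51
  Stage 3: F_3 = 10^(9.95/10) = 9.886, G_3 = 10^(−7.84/10) = 0.1644
  Stage 4: F_4 = 10^(4.40/10) = 2.754, G_4 = 10^(13.1/10) = 20.42
Friis cascade:
  F = 1.545 + (2.051 − 1)/0.6471 + (9.886 − 1)/19.10 + (2.754 − 1)/3.141 = 4.193
NF = 10 log₁₀(4.193) = 6.23 dB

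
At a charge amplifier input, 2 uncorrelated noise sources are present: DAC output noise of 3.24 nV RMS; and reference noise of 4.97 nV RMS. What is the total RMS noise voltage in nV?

5.93 nV

Uncorrelated sources add in power (mean-square): V_tot = √(ΣV_i²)
V_tot = √[(3.24×10⁻⁹)² + (4.97×10⁻⁹)²] = 5.93×10⁻⁹ V = 5.93 nV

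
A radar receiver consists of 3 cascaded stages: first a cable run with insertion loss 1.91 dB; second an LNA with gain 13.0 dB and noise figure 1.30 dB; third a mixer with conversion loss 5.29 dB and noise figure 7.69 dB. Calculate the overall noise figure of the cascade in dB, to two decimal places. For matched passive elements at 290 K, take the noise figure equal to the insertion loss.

3.93 dB

Convert to linear (a loss of L dB is a gain of −L dB): F_i = 10^(NF_i/10), G_i = 10^(G_i,dB/10)
  Stage 1: F_1 = 10^(1.91/10) = 1.552, G_1 = 10^(−1.91/10) = 0.6442
  Stage 2: F_2 = 10^(1.30/10) = 1.349, G_2 = 10^(13.0/10) = 19.95
  Stage 3: F_3 = 10^(7.69/10) = 5.875, G_3 = 10^(−5.29/10) = 0.2958
Friis cascade:
  F = 1.552 + (1.349 − 1)/0.6442 + (5.875 − 1)/12.85 = 2.473
NF = 10 log₁₀(2.473) = 3.93 dB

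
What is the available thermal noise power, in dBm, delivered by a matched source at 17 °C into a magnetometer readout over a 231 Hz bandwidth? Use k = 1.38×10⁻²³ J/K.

−150.3 dBm

T = 17 °C + 273.15 = 290.15 K
P_n = kTB = 1.38×10⁻²³ × 290.15 × 2.31×10² = 9.25×10⁻¹⁹ W
In dBm: 10 log₁₀(9.25×10⁻¹⁹ / 10⁻³) = −150.3 dBm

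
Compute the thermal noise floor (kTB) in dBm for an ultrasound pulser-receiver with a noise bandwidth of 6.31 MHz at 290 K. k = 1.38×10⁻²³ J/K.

−106.0 dBm

P_n = kTB = 1.38×10⁻²³ × 290 × 6.31×10⁶ = 2.53×10⁻¹⁴ W
In dBm: 10 log₁₀(2.53×10⁻¹⁴ / 10⁻³) = −106.0 dBm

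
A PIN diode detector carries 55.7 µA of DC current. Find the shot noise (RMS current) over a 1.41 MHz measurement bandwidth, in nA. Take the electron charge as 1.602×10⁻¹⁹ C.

I_n = √(2qI·B)
2qI·B = 2 × 1.602×10⁻¹⁹ × 5.57×10⁻⁵ × 1.41×10⁶ = 2.52×10⁻¹⁷ A²
I_n = √(2.52×10⁻¹⁷) = 5.02×10⁻⁹ A = 5.02 nA

5.02 nA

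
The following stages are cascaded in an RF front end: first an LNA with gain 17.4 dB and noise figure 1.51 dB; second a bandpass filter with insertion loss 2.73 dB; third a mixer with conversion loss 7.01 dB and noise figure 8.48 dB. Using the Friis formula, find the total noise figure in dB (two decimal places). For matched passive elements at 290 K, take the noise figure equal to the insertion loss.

2.14 dB

Convert to linear (a loss of L dB is a gain of −L dB): F_i = 10^(NF_i/10), G_i = 10^(G_i,dB/10)
  Stage 1: F_1 = 10^(1.51/10) = 1.416, G_1 = 10^(17.4/10) = 54.95
  Stage 2: F_2 = 10^(2.73/10) = 1.875, G_2 = 10^(−2.73/10) = 0.5333
  Stage 3: F_3 = 10^(8.48/10) = 7.047, G_3 = 10^(−7.01/10) = 0.1991
Friis cascade:
  F = 1.416 + (1.875 − 1)/54.95 + (7.047 − 1)/29.31 = 1.638
NF = 10 log₁₀(1.638) = 2.14 dB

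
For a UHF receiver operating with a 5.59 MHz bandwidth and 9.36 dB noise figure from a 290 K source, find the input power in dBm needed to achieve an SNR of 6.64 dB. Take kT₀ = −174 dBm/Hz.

Sensitivity = −174 + 10 log₁₀(B) + NF + SNR_min
= −174 + 67.47 + 9.36 + 6.64
= −90.53 dBm → −90.5 dBm

−90.5 dBm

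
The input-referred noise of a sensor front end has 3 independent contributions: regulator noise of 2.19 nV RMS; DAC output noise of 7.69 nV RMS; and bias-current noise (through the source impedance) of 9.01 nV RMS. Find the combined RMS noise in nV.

Uncorrelated sources add in power (mean-square): V_tot = √(ΣV_i²)
V_tot = √[(2.19×10⁻⁹)² + (7.69×10⁻⁹)² + (9.01×10⁻⁹)²] = 1.20×10⁻⁸ V = 12.0 nV

12.0 nV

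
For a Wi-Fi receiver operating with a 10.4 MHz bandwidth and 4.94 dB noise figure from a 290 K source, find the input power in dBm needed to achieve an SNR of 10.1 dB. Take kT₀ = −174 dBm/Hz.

Sensitivity = −174 + 10 log₁₀(B) + NF + SNR_min
= −174 + 70.17 + 4.94 + 10.1
= −88.79 dBm → −88.8 dBm

−88.8 dBm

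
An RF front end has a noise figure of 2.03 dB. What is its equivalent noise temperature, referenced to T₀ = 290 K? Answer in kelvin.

F = 10^(2.03/10) = 1.59588
T_e = (F − 1)·T₀ = (1.59588 − 1) × 290 = 173 K

173 K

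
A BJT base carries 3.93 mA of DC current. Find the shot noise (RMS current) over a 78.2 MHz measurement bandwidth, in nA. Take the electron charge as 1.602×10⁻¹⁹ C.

314 nA

I_n = √(2qI·B)
2qI·B = 2 × 1.602×10⁻¹⁹ × 3.93×10⁻³ × 7.82×10⁷ = 9.85×10⁻¹⁴ A²
I_n = √(9.85×10⁻¹⁴) = 3.14×10⁻⁷ A = 314 nA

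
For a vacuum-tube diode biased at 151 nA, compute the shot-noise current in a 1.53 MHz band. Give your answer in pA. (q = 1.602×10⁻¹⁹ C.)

I_n = √(2qI·B)
2qI·B = 2 × 1.602×10⁻¹⁹ × 1.51×10⁻⁷ × 1.53×10⁶ = 7.40×10⁻²⁰ A²
I_n = √(7.40×10⁻²⁰) = 2.72×10⁻¹⁰ A = 272 pA

272 pA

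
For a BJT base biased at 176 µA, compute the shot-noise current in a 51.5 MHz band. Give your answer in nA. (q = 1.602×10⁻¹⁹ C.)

53.9 nA

I_n = √(2qI·B)
2qI·B = 2 × 1.602×10⁻¹⁹ × 1.76×10⁻⁴ × 5.15×10⁷ = 2.90×10⁻¹⁵ A²
I_n = √(2.90×10⁻¹⁵) = 5.39×10⁻⁸ A = 53.9 nA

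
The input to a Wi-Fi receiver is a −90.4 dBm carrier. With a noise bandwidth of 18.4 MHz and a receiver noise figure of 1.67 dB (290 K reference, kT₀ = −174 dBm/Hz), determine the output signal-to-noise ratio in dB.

9.3 dB

Noise floor: N = −174 + 10 log₁₀(B) + NF
10 log₁₀(1.84×10⁷) = 72.65 dB
N = −174 + 72.65 + 1.67 = −99.68 dBm
SNR = P_sig − N = −90.4 − (−99.68) = 9.28 dB → 9.3 dB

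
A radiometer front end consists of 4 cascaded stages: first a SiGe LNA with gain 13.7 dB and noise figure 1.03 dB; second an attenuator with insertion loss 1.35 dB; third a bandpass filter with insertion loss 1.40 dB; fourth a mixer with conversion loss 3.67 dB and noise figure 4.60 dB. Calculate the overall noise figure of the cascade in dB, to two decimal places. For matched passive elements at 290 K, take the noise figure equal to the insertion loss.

Convert to linear (a loss of L dB is a gain of −L dB): F_i = 10^(NF_i/10), G_i = 10^(G_i,dB/10)
  Stage 1: F_1 = 10^(1.03/10) = 1.268, G_1 = 10^(13.7/10) = 23.44
  Stage 2: F_2 = 10^(1.35/10) = 1.365, G_2 = 10^(−1.35/10) = 0.7328
  Stage 3: F_3 = 10^(1.40/10) = 1.380, G_3 = 10^(−1.40/10) = 0.7244
  Stage 4: F_4 = 10^(4.60/10) = 2.884, G_4 = 10^(−3.67/10) = 0.4295
Friis cascade:
  F = 1.268 + (1.365 − 1)/23.44 + (1.380 − 1)/17.18 + (2.884 − 1)/12.45 = 1.457
NF = 10 log₁₀(1.457) = 1.63 dB

1.63 dB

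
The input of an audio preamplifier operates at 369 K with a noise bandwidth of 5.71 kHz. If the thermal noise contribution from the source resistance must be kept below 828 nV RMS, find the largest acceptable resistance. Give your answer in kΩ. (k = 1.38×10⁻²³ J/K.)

Johnson–Nyquist: V_n = √(4kTRB) ⇒ R = V_n² / (4kTB)
4kTB = 4 × 1.38×10⁻²³ × 369 × 5.71×10³ = 1.16×10⁻¹⁶
R = (8.28×10⁻⁷)² / 1.16×10⁻¹⁶ = 5.89×10³ Ω = 5.89 kΩ

5.89 kΩ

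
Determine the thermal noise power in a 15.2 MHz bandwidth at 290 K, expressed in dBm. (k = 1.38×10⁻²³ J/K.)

−102.2 dBm

P_n = kTB = 1.38×10⁻²³ × 290 × 1.52×10⁷ = 6.08×10⁻¹⁴ W
In dBm: 10 log₁₀(6.08×10⁻¹⁴ / 10⁻³) = −102.2 dBm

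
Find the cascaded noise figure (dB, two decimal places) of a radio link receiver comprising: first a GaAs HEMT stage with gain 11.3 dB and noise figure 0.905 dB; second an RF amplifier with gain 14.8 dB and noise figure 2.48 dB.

Convert to linear (a loss of L dB is a gain of −L dB): F_i = 10^(NF_i/10), G_i = 10^(G_i,dB/10)
  Stage 1: F_1 = 10^(0.905/10) = 1.232, G_1 = 10^(11.3/10) = 13.49
  Stage 2: F_2 = 10^(2.48/10) = 1.770, G_2 = 10^(14.8/10) = 30.20
Friis cascade:
  F = 1.232 + (1.770 − 1)/13.49 = 1.289
NF = 10 log₁₀(1.289) = 1.10 dB

1.10 dB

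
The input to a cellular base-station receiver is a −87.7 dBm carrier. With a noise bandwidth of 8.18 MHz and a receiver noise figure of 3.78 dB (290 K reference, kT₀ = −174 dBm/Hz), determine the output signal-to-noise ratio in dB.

Noise floor: N = −174 + 10 log₁₀(B) + NF
10 log₁₀(8.18×10⁶) = 69.13 dB
N = −174 + 69.13 + 3.78 = −101.09 dBm
SNR = P_sig − N = −87.7 − (−101.09) = 13.39 dB → 13.4 dB

13.4 dB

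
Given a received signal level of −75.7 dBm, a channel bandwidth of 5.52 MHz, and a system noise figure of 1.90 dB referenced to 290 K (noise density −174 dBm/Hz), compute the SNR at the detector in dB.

29.0 dB

Noise floor: N = −174 + 10 log₁₀(B) + NF
10 log₁₀(5.52×10⁶) = 67.42 dB
N = −174 + 67.42 + 1.90 = −104.68 dBm
SNR = P_sig − N = −75.7 − (−104.68) = 28.98 dB → 29.0 dB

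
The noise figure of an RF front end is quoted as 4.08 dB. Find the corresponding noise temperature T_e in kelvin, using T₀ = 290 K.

452 K

F = 10^(4.08/10) = 2.55859
T_e = (F − 1)·T₀ = (2.55859 − 1) × 290 = 452 K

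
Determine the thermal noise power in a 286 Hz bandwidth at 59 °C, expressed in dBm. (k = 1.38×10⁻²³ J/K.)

T = 59 °C + 273.15 = 332.15 K
P_n = kTB = 1.38×10⁻²³ × 332.15 × 2.86×10² = 1.31×10⁻¹⁸ W
In dBm: 10 log₁₀(1.31×10⁻¹⁸ / 10⁻³) = −148.8 dBm

−148.8 dBm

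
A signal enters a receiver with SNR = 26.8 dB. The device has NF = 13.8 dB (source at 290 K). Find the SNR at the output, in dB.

By definition F = SNR_in/SNR_out, so in dB: SNR_out = SNR_in − NF
SNR_out = 26.8 − 13.8 = 13.0 dB

13.0 dB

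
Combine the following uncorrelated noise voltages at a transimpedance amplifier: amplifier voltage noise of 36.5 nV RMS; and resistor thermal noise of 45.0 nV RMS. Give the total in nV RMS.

57.9 nV

Uncorrelated sources add in power (mean-square): V_tot = √(ΣV_i²)
V_tot = √[(3.65×10⁻⁸)² + (4.50×10⁻⁸)²] = 5.79×10⁻⁸ V = 57.9 nV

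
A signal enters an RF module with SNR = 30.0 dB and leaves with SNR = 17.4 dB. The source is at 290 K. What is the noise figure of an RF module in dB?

12.6 dB

NF (dB) = SNR_in(dB) − SNR_out(dB) when the source is at T₀
NF = 30.0 − 17.4 = 12.6 dB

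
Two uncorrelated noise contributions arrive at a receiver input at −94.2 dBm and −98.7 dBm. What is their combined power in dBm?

Convert to linear, add, convert back:
P₁ = 3.80×10⁻¹³ W, P₂ = 1.35×10⁻¹³ W
P_tot = 5.15×10⁻¹³ W → 10 log₁₀(P_tot / 10⁻³) = −92.9 dBm

−92.9 dBm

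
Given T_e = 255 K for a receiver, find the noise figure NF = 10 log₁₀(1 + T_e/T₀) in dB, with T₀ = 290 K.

2.74 dB

F = 1 + T_e/T₀ = 1 + 255/290 = 1.87931
NF = 10 log₁₀(1.87931) = 2.74 dB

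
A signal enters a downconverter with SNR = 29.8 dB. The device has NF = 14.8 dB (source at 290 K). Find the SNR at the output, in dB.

15.0 dB

By definition F = SNR_in/SNR_out, so in dB: SNR_out = SNR_in − NF
SNR_out = 29.8 − 14.8 = 15.0 dB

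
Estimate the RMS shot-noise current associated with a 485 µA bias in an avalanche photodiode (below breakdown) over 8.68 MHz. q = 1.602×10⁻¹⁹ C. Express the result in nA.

36.7 nA

I_n = √(2qI·B)
2qI·B = 2 × 1.602×10⁻¹⁹ × 4.85×10⁻⁴ × 8.68×10⁶ = 1.35×10⁻¹⁵ A²
I_n = √(1.35×10⁻¹⁵) = 3.67×10⁻⁸ A = 36.7 nA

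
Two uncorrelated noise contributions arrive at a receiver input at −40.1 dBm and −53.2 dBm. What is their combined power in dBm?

Convert to linear, add, convert back:
P₁ = 9.77×10⁻⁸ W, P₂ = 4.79×10⁻⁹ W
P_tot = 1.03×10⁻⁷ W → 10 log₁₀(P_tot / 10⁻³) = −39.9 dBm

−39.9 dBm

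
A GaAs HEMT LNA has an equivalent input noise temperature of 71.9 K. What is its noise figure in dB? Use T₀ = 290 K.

0.962 dB

F = 1 + T_e/T₀ = 1 + 71.9/290 = 1.24793
NF = 10 log₁₀(1.24793) = 0.962 dB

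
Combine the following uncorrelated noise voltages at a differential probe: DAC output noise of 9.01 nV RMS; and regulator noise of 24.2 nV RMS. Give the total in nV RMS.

Uncorrelated sources add in power (mean-square): V_tot = √(ΣV_i²)
V_tot = √[(9.01×10⁻⁹)² + (2.42×10⁻⁸)²] = 2.58×10⁻⁸ V = 25.8 nV

25.8 nV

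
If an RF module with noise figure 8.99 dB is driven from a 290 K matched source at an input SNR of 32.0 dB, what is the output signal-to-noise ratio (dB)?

23.01 dB

By definition F = SNR_in/SNR_out, so in dB: SNR_out = SNR_in − NF
SNR_out = 32.0 − 8.99 = 23.01 dB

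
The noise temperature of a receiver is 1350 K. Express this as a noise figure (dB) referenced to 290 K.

7.52 dB

F = 1 + T_e/T₀ = 1 + 1350/290 = 5.65517
NF = 10 log₁₀(5.65517) = 7.52 dB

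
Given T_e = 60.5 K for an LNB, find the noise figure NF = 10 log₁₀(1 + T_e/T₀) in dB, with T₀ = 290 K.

F = 1 + T_e/T₀ = 1 + 60.5/290 = 1.20862
NF = 10 log₁₀(1.20862) = 0.823 dB

0.823 dB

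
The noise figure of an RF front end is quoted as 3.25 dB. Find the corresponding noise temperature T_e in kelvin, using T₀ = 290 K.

F = 10^(3.25/10) = 2.11349
T_e = (F − 1)·T₀ = (2.11349 − 1) × 290 = 323 K

323 K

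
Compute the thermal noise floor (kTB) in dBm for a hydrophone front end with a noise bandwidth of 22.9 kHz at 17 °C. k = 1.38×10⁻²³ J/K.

T = 17 °C + 273.15 = 290.15 K
P_n = kTB = 1.38×10⁻²³ × 290.15 × 2.29×10⁴ = 9.17×10⁻¹⁷ W
In dBm: 10 log₁₀(9.17×10⁻¹⁷ / 10⁻³) = −130.4 dBm

−130.4 dBm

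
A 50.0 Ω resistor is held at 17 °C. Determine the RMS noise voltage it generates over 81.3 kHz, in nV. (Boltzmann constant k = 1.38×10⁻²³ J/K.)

T = 17 °C + 273.15 = 290.15 K
V_n = √(4kTRB)
4kTRB = 4 × 1.38×10⁻²³ × 290.15 × 5.00×10¹ × 8.13×10⁴ = 6.51×10⁻¹⁴ V²
V_n = √(6.51×10⁻¹⁴) = 2.55×10⁻⁷ V = 255 nV

255 nV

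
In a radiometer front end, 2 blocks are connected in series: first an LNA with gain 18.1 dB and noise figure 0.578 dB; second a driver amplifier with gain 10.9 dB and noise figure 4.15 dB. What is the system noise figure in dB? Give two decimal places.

0.67 dB

Convert to linear (a loss of L dB is a gain of −L dB): F_i = 10^(NF_i/10), G_i = 10^(G_i,dB/10)
  Stage 1: F_1 = 10^(0.578/10) = 1.142, G_1 = 10^(18.1/10) = 64.57
  Stage 2: F_2 = 10^(4.15/10) = 2.600, G_2 = 10^(10.9/10) = 12.30
Friis cascade:
  F = 1.142 + (2.600 − 1)/64.57 = 1.167
NF = 10 log₁₀(1.167) = 0.67 dB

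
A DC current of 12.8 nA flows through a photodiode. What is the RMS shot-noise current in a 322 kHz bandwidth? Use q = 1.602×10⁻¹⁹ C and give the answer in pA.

36.3 pA

I_n = √(2qI·B)
2qI·B = 2 × 1.602×10⁻¹⁹ × 1.28×10⁻⁸ × 3.22×10⁵ = 1.32×10⁻²¹ A²
I_n = √(1.32×10⁻²¹) = 3.63×10⁻¹¹ A = 36.3 pA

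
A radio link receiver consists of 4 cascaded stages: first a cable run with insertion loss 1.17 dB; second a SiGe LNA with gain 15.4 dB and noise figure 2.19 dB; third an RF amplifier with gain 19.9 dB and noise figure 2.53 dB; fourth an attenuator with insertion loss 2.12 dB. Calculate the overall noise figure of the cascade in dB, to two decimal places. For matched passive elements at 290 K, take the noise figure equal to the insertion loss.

Convert to linear (a loss of L dB is a gain of −L dB): F_i = 10^(NF_i/10), G_i = 10^(G_i,dB/10)
  Stage 1: F_1 = 10^(1.17/10) = 1.309, G_1 = 10^(−1.17/10) = 0.7638
  Stage 2: F_2 = 10^(2.19/10) = 1.656, G_2 = 10^(15.4/10) = 34.67
  Stage 3: F_3 = 10^(2.53/10) = 1.791, G_3 = 10^(19.9/10) = 97.72
  Stage 4: F_4 = 10^(2.12/10) = 1.629, G_4 = 10^(−2.12/10) = 0.6138
Friis cascade:
  F = 1.309 + (1.656 − 1)/0.7638 + (1.791 − 1)/26.49 + (1.629 − 1)/2588 = 2.198
NF = 10 log₁₀(2.198) = 3.42 dB

3.42 dB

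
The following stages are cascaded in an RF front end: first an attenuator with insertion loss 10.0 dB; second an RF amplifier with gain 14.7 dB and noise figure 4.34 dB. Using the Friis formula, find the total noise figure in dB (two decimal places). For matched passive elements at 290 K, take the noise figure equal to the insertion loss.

Convert to linear (a loss of L dB is a gain of −L dB): F_i = 10^(NF_i/10), G_i = 10^(G_i,dB/10)
  Stage 1: F_1 = 10^(10.0/10) = 10.00, G_1 = 10^(−10.0/10) = 0.1000
  Stage 2: F_2 = 10^(4.34/10) = 2.716, G_2 = 10^(14.7/10) = 29.51
Friis cascade:
  F = 10.00 + (2.716 − 1)/0.1000 = 27.16
NF = 10 log₁₀(27.16) = 14.34 dB

14.34 dB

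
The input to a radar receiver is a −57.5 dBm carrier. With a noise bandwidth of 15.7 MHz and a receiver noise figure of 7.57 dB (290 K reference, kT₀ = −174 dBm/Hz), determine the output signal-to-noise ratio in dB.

37.0 dB

Noise floor: N = −174 + 10 log₁₀(B) + NF
10 log₁₀(1.57×10⁷) = 71.96 dB
N = −174 + 71.96 + 7.57 = −94.47 dBm
SNR = P_sig − N = −57.5 − (−94.47) = 36.97 dB → 37.0 dB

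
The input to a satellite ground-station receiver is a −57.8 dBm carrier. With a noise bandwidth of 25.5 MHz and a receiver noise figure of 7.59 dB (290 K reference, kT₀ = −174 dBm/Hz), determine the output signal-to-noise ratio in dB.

Noise floor: N = −174 + 10 log₁₀(B) + NF
10 log₁₀(2.55×10⁷) = 74.07 dB
N = −174 + 74.07 + 7.59 = −92.34 dBm
SNR = P_sig − N = −57.8 − (−92.34) = 34.54 dB → 34.5 dB

34.5 dB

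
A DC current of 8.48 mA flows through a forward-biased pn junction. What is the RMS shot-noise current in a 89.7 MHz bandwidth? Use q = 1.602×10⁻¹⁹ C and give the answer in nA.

494 nA

I_n = √(2qI·B)
2qI·B = 2 × 1.602×10⁻¹⁹ × 8.48×10⁻³ × 8.97×10⁷ = 2.44×10⁻¹³ A²
I_n = √(2.44×10⁻¹³) = 4.94×10⁻⁷ A = 494 nA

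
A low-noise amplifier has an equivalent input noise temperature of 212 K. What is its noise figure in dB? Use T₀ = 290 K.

F = 1 + T_e/T₀ = 1 + 212/290 = 1.73103
NF = 10 log₁₀(1.73103) = 2.38 dB

2.38 dB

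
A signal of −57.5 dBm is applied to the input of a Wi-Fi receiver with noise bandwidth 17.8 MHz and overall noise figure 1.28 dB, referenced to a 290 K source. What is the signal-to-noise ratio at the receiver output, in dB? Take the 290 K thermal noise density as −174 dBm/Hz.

42.7 dB

Noise floor: N = −174 + 10 log₁₀(B) + NF
10 log₁₀(1.78×10⁷) = 72.5 dB
N = −174 + 72.5 + 1.28 = −100.22 dBm
SNR = P_sig − N = −57.5 − (−100.22) = 42.72 dB → 42.7 dB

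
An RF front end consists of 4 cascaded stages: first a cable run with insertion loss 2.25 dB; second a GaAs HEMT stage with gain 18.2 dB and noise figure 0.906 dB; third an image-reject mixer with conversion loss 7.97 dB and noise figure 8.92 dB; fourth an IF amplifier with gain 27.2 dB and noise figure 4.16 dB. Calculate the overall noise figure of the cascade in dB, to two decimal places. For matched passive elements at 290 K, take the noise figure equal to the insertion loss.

3.97 dB

Convert to linear (a loss of L dB is a gain of −L dB): F_i = 10^(NF_i/10), G_i = 10^(G_i,dB/10)
  Stage 1: F_1 = 10^(2.25/10) = 1.679, G_1 = 10^(−2.25/10) = 0.5957
  Stage 2: F_2 = 10^(0.906/10) = 1.232, G_2 = 10^(18.2/10) = 66.07
  Stage 3: F_3 = 10^(8.92/10) = 7.798, G_3 = 10^(−7.97/10) = 0.1596
  Stage 4: F_4 = 10^(4.16/10) = 2.606, G_4 = 10^(27.2/10) = 524.8
Friis cascade:
  F = 1.679 + (1.232 − 1)/0.5957 + (7.798 − 1)/39.36 + (2.606 − 1)/6.281 = 2.497
NF = 10 log₁₀(2.497) = 3.97 dB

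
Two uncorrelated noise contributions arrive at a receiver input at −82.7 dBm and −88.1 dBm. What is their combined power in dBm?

−81.6 dBm

Convert to linear, add, convert back:
P₁ = 5.37×10⁻¹² W, P₂ = 1.55×10⁻¹² W
P_tot = 6.92×10⁻¹² W → 10 log₁₀(P_tot / 10⁻³) = −81.6 dBm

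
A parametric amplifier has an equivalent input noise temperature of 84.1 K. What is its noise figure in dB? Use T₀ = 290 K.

1.11 dB

F = 1 + T_e/T₀ = 1 + 84.1/290 = 1.29
NF = 10 log₁₀(1.29) = 1.11 dB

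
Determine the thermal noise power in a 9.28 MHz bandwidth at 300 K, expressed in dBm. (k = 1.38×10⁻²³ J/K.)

−104.2 dBm

P_n = kTB = 1.38×10⁻²³ × 300 × 9.28×10⁶ = 3.84×10⁻¹⁴ W
In dBm: 10 log₁₀(3.84×10⁻¹⁴ / 10⁻³) = −104.2 dBm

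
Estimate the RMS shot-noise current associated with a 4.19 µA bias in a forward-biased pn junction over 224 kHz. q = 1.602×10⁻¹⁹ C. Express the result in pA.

548 pA

I_n = √(2qI·B)
2qI·B = 2 × 1.602×10⁻¹⁹ × 4.19×10⁻⁶ × 2.24×10⁵ = 3.01×10⁻¹⁹ A²
I_n = √(3.01×10⁻¹⁹) = 5.48×10⁻¹⁰ A = 548 pA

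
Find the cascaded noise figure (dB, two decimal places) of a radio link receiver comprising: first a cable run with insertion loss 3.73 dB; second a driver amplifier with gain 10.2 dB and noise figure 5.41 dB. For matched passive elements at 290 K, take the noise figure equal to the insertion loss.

Convert to linear (a loss of L dB is a gain of −L dB): F_i = 10^(NF_i/10), G_i = 10^(G_i,dB/10)
  Stage 1: F_1 = 10^(3.73/10) = 2.360, G_1 = 10^(−3.73/10) = 0.4236
  Stage 2: F_2 = 10^(5.41/10) = 3.475, G_2 = 10^(10.2/10) = 10.47
Friis cascade:
  F = 2.360 + (3.475 − 1)/0.4236 = 8.204
NF = 10 log₁₀(8.204) = 9.14 dB

9.14 dB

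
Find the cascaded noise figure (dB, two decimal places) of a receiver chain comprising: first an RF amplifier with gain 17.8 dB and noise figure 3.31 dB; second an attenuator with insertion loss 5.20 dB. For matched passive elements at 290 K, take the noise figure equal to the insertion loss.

Convert to linear (a loss of L dB is a gain of −L dB): F_i = 10^(NF_i/10), G_i = 10^(G_i,dB/10)
  Stage 1: F_1 = 10^(3.31/10) = 2.143, G_1 = 10^(17.8/10) = 60.26
  Stage 2: F_2 = 10^(5.20/10) = 3.311, G_2 = 10^(−5.20/10) = 0.3020
Friis cascade:
  F = 2.143 + (3.311 − 1)/60.26 = 2.181
NF = 10 log₁₀(2.181) = 3.39 dB

3.39 dB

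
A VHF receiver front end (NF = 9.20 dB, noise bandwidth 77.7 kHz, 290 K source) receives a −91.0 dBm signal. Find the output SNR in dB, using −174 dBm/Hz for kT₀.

Noise floor: N = −174 + 10 log₁₀(B) + NF
10 log₁₀(7.77×10⁴) = 48.9 dB
N = −174 + 48.9 + 9.20 = −115.90 dBm
SNR = P_sig − N = −91.0 − (−115.90) = 24.90 dB → 24.9 dB

24.9 dB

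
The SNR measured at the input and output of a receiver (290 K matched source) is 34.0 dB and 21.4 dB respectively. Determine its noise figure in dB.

NF (dB) = SNR_in(dB) − SNR_out(dB) when the source is at T₀
NF = 34.0 − 21.4 = 12.6 dB

12.6 dB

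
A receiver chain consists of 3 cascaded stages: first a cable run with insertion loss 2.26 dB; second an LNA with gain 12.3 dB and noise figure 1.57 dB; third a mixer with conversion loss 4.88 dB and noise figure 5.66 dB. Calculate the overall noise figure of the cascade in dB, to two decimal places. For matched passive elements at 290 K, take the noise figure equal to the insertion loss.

4.28 dB

Convert to linear (a loss of L dB is a gain of −L dB): F_i = 10^(NF_i/10), G_i = 10^(G_i,dB/10)
  Stage 1: F_1 = 10^(2.26/10) = 1.683, G_1 = 10^(−2.26/10) = 0.5943
  Stage 2: F_2 = 10^(1.57/10) = 1.435, G_2 = 10^(12.3/10) = 16.98
  Stage 3: F_3 = 10^(5.66/10) = 3.681, G_3 = 10^(−4.88/10) = 0.3251
Friis cascade:
  F = 1.683 + (1.435 − 1)/0.5943 + (3.681 − 1)/10.09 = 2.681
NF = 10 log₁₀(2.681) = 4.28 dB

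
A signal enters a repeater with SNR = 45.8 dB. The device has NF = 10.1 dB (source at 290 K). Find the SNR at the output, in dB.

35.7 dB

By definition F = SNR_in/SNR_out, so in dB: SNR_out = SNR_in − NF
SNR_out = 45.8 − 10.1 = 35.7 dB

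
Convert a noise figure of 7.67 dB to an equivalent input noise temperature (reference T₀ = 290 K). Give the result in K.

1406 K

F = 10^(7.67/10) = 5.8479
T_e = (F − 1)·T₀ = (5.8479 − 1) × 290 = 1406 K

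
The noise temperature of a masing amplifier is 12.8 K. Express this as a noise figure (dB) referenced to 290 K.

0.188 dB

F = 1 + T_e/T₀ = 1 + 12.8/290 = 1.04414
NF = 10 log₁₀(1.04414) = 0.188 dB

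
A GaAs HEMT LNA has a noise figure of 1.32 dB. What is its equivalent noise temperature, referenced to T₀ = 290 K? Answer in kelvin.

103 K

F = 10^(1.32/10) = 1.35519
T_e = (F − 1)·T₀ = (1.35519 − 1) × 290 = 103 K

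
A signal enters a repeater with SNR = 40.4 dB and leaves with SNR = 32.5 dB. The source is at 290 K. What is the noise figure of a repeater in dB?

7.9 dB

NF (dB) = SNR_in(dB) − SNR_out(dB) when the source is at T₀
NF = 40.4 − 32.5 = 7.9 dB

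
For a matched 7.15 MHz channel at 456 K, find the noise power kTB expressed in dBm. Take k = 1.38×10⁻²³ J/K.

P_n = kTB = 1.38×10⁻²³ × 456 × 7.15×10⁶ = 4.50×10⁻¹⁴ W
In dBm: 10 log₁₀(4.50×10⁻¹⁴ / 10⁻³) = −103.5 dBm

−103.5 dBm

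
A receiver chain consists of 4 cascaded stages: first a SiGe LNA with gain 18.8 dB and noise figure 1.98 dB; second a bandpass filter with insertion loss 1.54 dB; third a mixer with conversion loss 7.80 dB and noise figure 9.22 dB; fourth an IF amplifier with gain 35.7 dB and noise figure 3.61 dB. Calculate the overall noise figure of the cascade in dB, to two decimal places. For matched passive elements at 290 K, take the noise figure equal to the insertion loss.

2.71 dB

Convert to linear (a loss of L dB is a gain of −L dB): F_i = 10^(NF_i/10), G_i = 10^(G_i,dB/10)
  Stage 1: F_1 = 10^(1.98/10) = 1.578, G_1 = 10^(18.8/10) = 75.86
  Stage 2: F_2 = 10^(1.54/10) = 1.426, G_2 = 10^(−1.54/10) = 0.7015
  Stage 3: F_3 = 10^(9.22/10) = 8.356, G_3 = 10^(−7.80/10) = 0.1660
  Stage 4: F_4 = 10^(3.61/10) = 2.296, G_4 = 10^(35.7/10) = 3715
Friis cascade:
  F = 1.578 + (1.426 − 1)/75.86 + (8.356 − 1)/53.21 + (2.296 − 1)/8.831 = 1.868
NF = 10 log₁₀(1.868) = 2.71 dB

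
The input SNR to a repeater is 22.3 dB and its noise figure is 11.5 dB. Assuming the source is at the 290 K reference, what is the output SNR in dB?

10.8 dB

By definition F = SNR_in/SNR_out, so in dB: SNR_out = SNR_in − NF
SNR_out = 22.3 − 11.5 = 10.8 dB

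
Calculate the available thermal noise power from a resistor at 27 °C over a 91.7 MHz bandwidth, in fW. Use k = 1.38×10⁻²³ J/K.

T = 27 °C + 273.15 = 300.15 K
P_n = kTB = 1.38×10⁻²³ × 300.15 × 9.17×10⁷ = 3.80×10⁻¹³ W = 380 fW

380 fW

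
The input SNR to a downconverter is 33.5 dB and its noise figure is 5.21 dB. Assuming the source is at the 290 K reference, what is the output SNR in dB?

28.29 dB

By definition F = SNR_in/SNR_out, so in dB: SNR_out = SNR_in − NF
SNR_out = 33.5 − 5.21 = 28.29 dB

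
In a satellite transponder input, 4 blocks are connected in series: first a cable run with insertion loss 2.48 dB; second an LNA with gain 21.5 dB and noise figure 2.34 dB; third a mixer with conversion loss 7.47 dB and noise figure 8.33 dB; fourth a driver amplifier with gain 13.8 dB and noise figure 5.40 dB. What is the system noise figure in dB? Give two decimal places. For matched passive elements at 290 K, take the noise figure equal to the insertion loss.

5.16 dB

Convert to linear (a loss of L dB is a gain of −L dB): F_i = 10^(NF_i/10), G_i = 10^(G_i,dB/10)
  Stage 1: F_1 = 10^(2.48/10) = 1.770, G_1 = 10^(−2.48/10) = 0.5649
  Stage 2: F_2 = 10^(2.34/10) = 1.714, G_2 = 10^(21.5/10) = 141.3
  Stage 3: F_3 = 10^(8.33/10) = 6.808, G_3 = 10^(−7.47/10) = 0.1791
  Stage 4: F_4 = 10^(5.40/10) = 3.467, G_4 = 10^(13.8/10) = 23.99
Friis cascade:
  F = 1.770 + (1.714 − 1)/0.5649 + (6.808 − 1)/79.80 + (3.467 − 1)/14.29 = 3.279
NF = 10 log₁₀(3.279) = 5.16 dB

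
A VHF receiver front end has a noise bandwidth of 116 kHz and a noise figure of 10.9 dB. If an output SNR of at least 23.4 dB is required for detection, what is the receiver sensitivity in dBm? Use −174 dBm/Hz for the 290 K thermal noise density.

−89.1 dBm

Sensitivity = −174 + 10 log₁₀(B) + NF + SNR_min
= −174 + 50.64 + 10.9 + 23.4
= −89.06 dBm → −89.1 dBm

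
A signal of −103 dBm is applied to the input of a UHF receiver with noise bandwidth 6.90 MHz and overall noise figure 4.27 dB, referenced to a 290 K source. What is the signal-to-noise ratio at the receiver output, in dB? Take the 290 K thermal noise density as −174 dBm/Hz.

−1.7 dB

Noise floor: N = −174 + 10 log₁₀(B) + NF
10 log₁₀(6.90×10⁶) = 68.39 dB
N = −174 + 68.39 + 4.27 = −101.34 dBm
SNR = P_sig − N = −103 − (−101.34) = −1.66 dB → −1.7 dB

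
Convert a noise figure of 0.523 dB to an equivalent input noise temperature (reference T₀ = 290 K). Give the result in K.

F = 10^(0.523/10) = 1.12798
T_e = (F − 1)·T₀ = (1.12798 − 1) × 290 = 37.1 K

37.1 K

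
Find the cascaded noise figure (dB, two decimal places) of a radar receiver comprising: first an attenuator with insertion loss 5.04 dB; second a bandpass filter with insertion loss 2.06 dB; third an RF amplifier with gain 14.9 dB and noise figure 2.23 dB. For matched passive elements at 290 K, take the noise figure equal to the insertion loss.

Convert to linear (a loss of L dB is a gain of −L dB): F_i = 10^(NF_i/10), G_i = 10^(G_i,dB/10)
  Stage 1: F_1 = 10^(5.04/10) = 3.192, G_1 = 10^(−5.04/10) = 0.3133
  Stage 2: F_2 = 10^(2.06/10) = 1.607, G_2 = 10^(−2.06/10) = 0.6223
  Stage 3: F_3 = 10^(2.23/10) = 1.671, G_3 = 10^(14.9/10) = 30.90
Friis cascade:
  F = 3.192 + (1.607 − 1)/0.3133 + (1.671 − 1)/0.1950 = 8.570
NF = 10 log₁₀(8.570) = 9.33 dB

9.33 dB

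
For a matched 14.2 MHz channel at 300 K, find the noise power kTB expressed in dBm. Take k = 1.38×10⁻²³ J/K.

P_n = kTB = 1.38×10⁻²³ × 300 × 1.42×10⁷ = 5.88×10⁻¹⁴ W
In dBm: 10 log₁₀(5.88×10⁻¹⁴ / 10⁻³) = −102.3 dBm

−102.3 dBm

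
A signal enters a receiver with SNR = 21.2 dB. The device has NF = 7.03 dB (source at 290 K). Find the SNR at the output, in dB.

14.17 dB

By definition F = SNR_in/SNR_out, so in dB: SNR_out = SNR_in − NF
SNR_out = 21.2 − 7.03 = 14.17 dB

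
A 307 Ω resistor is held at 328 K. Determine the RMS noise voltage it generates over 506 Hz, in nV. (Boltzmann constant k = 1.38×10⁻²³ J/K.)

V_n = √(4kTRB)
4kTRB = 4 × 1.38×10⁻²³ × 328 × 3.07×10² × 5.06×10² = 2.81×10⁻¹⁵ V²
V_n = √(2.81×10⁻¹⁵) = 5.30×10⁻⁸ V = 53.0 nV

53.0 nV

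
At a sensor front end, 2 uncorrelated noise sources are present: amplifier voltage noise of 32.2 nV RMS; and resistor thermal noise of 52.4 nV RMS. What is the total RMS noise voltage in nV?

Uncorrelated sources add in power (mean-square): V_tot = √(ΣV_i²)
V_tot = √[(3.22×10⁻⁸)² + (5.24×10⁻⁸)²] = 6.15×10⁻⁸ V = 61.5 nV

61.5 nV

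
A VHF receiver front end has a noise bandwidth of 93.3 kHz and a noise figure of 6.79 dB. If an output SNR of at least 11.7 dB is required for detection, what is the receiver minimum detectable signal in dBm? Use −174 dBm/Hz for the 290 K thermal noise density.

−105.8 dBm

Sensitivity = −174 + 10 log₁₀(B) + NF + SNR_min
= −174 + 49.7 + 6.79 + 11.7
= −105.81 dBm → −105.8 dBm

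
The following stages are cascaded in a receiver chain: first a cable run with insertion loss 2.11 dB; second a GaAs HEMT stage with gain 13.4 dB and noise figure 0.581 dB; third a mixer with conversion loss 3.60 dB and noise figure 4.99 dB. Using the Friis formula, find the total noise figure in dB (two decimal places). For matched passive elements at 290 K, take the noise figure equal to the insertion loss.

Convert to linear (a loss of L dB is a gain of −L dB): F_i = 10^(NF_i/10), G_i = 10^(G_i,dB/10)
  Stage 1: F_1 = 10^(2.11/10) = 1.626, G_1 = 10^(−2.11/10) = 0.6152
  Stage 2: F_2 = 10^(0.581/10) = 1.143, G_2 = 10^(13.4/10) = 21.88
  Stage 3: F_3 = 10^(4.99/10) = 3.155, G_3 = 10^(−3.60/10) = 0.4365
Friis cascade:
  F = 1.626 + (1.143 − 1)/0.6152 + (3.155 − 1)/13.46 = 2.018
NF = 10 log₁₀(2.018) = 3.05 dB

3.05 dB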